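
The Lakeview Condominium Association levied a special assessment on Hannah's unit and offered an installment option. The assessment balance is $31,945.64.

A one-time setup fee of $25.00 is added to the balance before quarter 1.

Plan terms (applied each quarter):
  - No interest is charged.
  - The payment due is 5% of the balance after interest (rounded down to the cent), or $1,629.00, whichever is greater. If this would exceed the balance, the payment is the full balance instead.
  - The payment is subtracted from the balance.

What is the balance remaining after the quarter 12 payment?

# | Opening | Payment | End bal
1 | $31,970.64 | $1,629.00 | $30,341.64
2 | $30,341.64 | $1,629.00 | $28,712.64
3 | $28,712.64 | $1,629.00 | $27,083.64
4 | $27,083.64 | $1,629.00 | $25,454.64
5 | $25,454.64 | $1,629.00 | $23,825.64
6 | $23,825.64 | $1,629.00 | $22,196.64
7 | $22,196.64 | $1,629.00 | $20,567.64
8 | $20,567.64 | $1,629.00 | $18,938.64
9 | $18,938.64 | $1,629.00 | $17,309.64
10 | $17,309.64 | $1,629.00 | $15,680.64
11 | $15,680.64 | $1,629.00 | $14,051.64
12 | $14,051.64 | $1,629.00 | $12,422.64

$12,422.64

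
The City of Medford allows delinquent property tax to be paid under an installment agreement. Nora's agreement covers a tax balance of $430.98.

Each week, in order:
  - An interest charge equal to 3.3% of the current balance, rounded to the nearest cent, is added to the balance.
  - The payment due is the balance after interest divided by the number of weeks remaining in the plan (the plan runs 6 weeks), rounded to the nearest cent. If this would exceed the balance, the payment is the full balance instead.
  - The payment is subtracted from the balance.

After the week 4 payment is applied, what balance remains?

# | Opening | Interest | Payment | End bal
1 | $430.98 | $14.22 | $74.20 | $371.00
2 | $371.00 | $12.24 | $76.65 | $306.59
3 | $306.59 | $10.12 | $79.18 | $237.53
4 | $237.53 | $7.84 | $81.79 | $163.58

$163.58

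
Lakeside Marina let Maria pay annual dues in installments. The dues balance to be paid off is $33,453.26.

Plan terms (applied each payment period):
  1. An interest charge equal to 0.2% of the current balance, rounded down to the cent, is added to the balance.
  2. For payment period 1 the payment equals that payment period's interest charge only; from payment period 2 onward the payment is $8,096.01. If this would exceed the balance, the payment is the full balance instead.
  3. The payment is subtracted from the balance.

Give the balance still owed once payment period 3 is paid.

$17,378.98

Payment period 1: opening $33,453.26; interest $66.90 → $33,520.16; payment $66.90; balance $33,453.26
Payment period 2: opening $33,453.26; interest $66.90 → $33,520.16; payment $8,096.01; balance $25,424.15
Payment period 3: opening $25,424.15; interest $50.84 → $25,474.99; payment $8,096.01; balance $17,378.98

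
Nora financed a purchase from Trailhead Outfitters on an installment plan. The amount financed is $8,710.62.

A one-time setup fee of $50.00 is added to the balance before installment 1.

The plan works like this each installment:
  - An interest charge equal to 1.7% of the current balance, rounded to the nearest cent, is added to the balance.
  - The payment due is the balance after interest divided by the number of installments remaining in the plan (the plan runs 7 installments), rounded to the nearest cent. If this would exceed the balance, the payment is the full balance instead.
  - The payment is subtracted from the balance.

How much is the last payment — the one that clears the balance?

Installment 1: opening $8,760.62; interest $148.93 → $8,909.55; payment $1,272.79; balance $7,636.76
Installment 2: opening $7,636.76; interest $129.82 → $7,766.58; payment $1,294.43; balance $6,472.15
Installment 3: opening $6,472.15; interest $110.03 → $6,582.18; payment $1,316.44; balance $5,265.74
Installment 4: opening $5,265.74; interest $89.52 → $5,355.26; payment $1,338.82; balance $4,016.44
Installment 5: opening $4,016.44; interest $68.28 → $4,084.72; payment $1,361.57; balance $2,723.15
Installment 6: opening $2,723.15; interest $46.29 → $2,769.44; payment $1,384.72; balance $1,384.72
Installment 7: opening $1,384.72; interest $23.54 → $1,408.26; payment $1,408.26; balance $0.00

$1,408.26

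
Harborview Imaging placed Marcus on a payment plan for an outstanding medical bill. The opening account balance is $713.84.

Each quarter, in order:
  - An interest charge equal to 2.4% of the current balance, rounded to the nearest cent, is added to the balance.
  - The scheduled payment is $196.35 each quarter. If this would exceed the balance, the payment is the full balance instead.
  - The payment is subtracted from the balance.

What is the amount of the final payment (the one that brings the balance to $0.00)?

$167.10

Quarter 1: $713.84 +$17.13 interest = $730.97; pay $196.35 → $534.62
Quarter 2: $534.62 +$12.83 interest = $547.45; pay $196.35 → $351.10
Quarter 3: $351.10 +$8.43 interest = $359.53; pay $196.35 → $163.18
Quarter 4: $163.18 +$3.92 interest = $167.10; pay $167.10 → $0.00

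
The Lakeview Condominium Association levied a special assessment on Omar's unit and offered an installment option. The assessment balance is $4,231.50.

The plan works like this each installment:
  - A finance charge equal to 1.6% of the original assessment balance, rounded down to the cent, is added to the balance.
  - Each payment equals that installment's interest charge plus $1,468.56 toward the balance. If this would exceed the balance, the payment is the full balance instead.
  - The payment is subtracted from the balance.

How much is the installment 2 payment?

$1,536.26

Installment 1: $4,231.50 +$67.70 interest = $4,299.20; pay $1,536.26 → $2,762.94
Installment 2: $2,762.94 +$67.70 interest = $2,830.64; pay $1,536.26 → $1,294.38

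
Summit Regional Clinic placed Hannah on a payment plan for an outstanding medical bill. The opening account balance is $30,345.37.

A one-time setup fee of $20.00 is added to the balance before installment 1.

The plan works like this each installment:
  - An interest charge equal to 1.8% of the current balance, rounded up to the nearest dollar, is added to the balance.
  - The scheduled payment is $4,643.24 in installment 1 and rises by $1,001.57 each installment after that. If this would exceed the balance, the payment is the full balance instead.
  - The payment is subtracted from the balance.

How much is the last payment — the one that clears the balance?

Installment 1: opening $30,365.37; interest $547.00 → $30,912.37; payment $4,643.24; balance $26,269.13
Installment 2: opening $26,269.13; interest $473.00 → $26,742.13; payment $5,644.81; balance $21,097.32
Installment 3: opening $21,097.32; interest $380.00 → $21,477.32; payment $6,646.38; balance $14,830.94
Installment 4: opening $14,830.94; interest $267.00 → $15,097.94; payment $7,647.95; balance $7,449.99
Installment 5: opening $7,449.99; interest $135.00 → $7,584.99; payment $7,584.99; balance $0.00

$7,584.99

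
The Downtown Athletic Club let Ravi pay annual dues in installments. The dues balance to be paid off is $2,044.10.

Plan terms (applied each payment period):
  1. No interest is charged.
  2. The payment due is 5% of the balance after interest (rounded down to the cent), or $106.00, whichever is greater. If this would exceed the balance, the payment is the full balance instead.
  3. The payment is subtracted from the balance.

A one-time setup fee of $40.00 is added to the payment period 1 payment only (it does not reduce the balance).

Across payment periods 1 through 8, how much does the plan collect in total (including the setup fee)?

$888.00

Payment period 1: opening $2,044.10; payment $106.00 (+ $40.00 fee); balance $1,938.10
Payment period 2: opening $1,938.10; payment $106.00; balance $1,832.10
Payment period 3: opening $1,832.10; payment $106.00; balance $1,726.10
Payment period 4: opening $1,726.10; payment $106.00; balance $1,620.10
Payment period 5: opening $1,620.10; payment $106.00; balance $1,514.10
Payment period 6: opening $1,514.10; payment $106.00; balance $1,408.10
Payment period 7: opening $1,408.10; payment $106.00; balance $1,302.10
Payment period 8: opening $1,302.10; payment $106.00; balance $1,196.10
Total paid: $888.00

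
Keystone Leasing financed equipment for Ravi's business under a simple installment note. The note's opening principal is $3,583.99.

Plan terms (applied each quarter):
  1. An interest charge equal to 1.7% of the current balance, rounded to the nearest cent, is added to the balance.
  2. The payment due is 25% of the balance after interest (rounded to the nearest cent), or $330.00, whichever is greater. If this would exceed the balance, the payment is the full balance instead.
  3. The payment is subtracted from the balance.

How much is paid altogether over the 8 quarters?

Quarter 1: opening $3,583.99; interest $60.93 → $3,644.92; payment $911.23; balance $2,733.69
Quarter 2: opening $2,733.69; interest $46.47 → $2,780.16; payment $695.04; balance $2,085.12
Quarter 3: opening $2,085.12; interest $35.45 → $2,120.57; payment $530.14; balance $1,590.43
Quarter 4: opening $1,590.43; interest $27.04 → $1,617.47; payment $404.37; balance $1,213.10
Quarter 5: opening $1,213.10; interest $20.62 → $1,233.72; payment $330.00; balance $903.72
Quarter 6: opening $903.72; interest $15.36 → $919.08; payment $330.00; balance $589.08
Quarter 7: opening $589.08; interest $10.01 → $599.09; payment $330.00; balance $269.09
Quarter 8: opening $269.09; interest $4.57 → $273.66; payment $273.66; balance $0.00
Total paid: $3,804.44

$3,804.44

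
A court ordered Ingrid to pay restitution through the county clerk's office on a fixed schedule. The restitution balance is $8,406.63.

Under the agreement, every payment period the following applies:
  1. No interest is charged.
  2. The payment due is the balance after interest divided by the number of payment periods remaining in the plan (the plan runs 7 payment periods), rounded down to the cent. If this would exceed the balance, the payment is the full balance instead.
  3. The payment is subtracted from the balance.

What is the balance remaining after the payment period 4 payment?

Payment period 1: $8,406.63 − $1,200.94 → $7,205.69
Payment period 2: $7,205.69 − $1,200.94 → $6,004.75
Payment period 3: $6,004.75 − $1,200.95 → $4,803.80
Payment period 4: $4,803.80 − $1,200.95 → $3,602.85

$3,602.85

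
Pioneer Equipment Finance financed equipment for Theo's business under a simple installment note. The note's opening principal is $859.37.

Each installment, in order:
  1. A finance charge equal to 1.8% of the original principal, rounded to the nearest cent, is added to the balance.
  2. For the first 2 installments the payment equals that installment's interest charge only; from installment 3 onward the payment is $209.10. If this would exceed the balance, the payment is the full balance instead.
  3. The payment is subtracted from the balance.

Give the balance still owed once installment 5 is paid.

$278.48

Installment 1: $859.37 +$15.47 interest = $874.84; pay $15.47 → $859.37
Installment 2: $859.37 +$15.47 interest = $874.84; pay $15.47 → $859.37
Installment 3: $859.37 +$15.47 interest = $874.84; pay $209.10 → $665.74
Installment 4: $665.74 +$15.47 interest = $681.21; pay $209.10 → $472.11
Installment 5: $472.11 +$15.47 interest = $487.58; pay $209.10 → $278.48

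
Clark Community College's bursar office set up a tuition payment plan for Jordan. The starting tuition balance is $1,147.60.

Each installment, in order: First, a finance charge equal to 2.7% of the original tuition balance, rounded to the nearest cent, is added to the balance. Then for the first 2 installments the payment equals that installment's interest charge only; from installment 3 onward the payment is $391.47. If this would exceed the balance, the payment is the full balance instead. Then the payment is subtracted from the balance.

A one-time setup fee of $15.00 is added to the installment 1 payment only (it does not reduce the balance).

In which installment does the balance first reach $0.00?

Installment 1: $1,147.60 +$30.99 interest = $1,178.59; pay $30.99 (+ $15.00 fee) → $1,147.60
Installment 2: $1,147.60 +$30.99 interest = $1,178.59; pay $30.99 → $1,147.60
Installment 3: $1,147.60 +$30.99 interest = $1,178.59; pay $391.47 → $787.12
Installment 4: $787.12 +$30.99 interest = $818.11; pay $391.47 → $426.64
Installment 5: $426.64 +$30.99 interest = $457.63; pay $391.47 → $66.16
Installment 6: $66.16 +$30.99 interest = $97.15; pay $97.15 → $0.00
Balance reaches $0.00 in installment 6.

6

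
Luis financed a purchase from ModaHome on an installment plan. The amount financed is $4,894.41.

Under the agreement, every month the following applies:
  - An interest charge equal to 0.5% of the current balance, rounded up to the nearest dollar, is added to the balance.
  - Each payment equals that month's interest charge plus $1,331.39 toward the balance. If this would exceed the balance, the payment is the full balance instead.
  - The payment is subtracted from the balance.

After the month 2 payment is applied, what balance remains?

$2,231.63

Month 1: opening $4,894.41; interest $25.00 → $4,919.41; payment $1,356.39; balance $3,563.02
Month 2: opening $3,563.02; interest $18.00 → $3,581.02; payment $1,349.39; balance $2,231.63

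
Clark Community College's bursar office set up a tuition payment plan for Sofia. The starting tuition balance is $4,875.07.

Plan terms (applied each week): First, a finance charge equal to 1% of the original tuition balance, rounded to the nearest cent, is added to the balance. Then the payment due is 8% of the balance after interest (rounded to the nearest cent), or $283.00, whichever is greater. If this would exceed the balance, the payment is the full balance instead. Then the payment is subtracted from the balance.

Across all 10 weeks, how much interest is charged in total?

$487.50

# | Opening | Interest | Payment | End bal
1 | $4,875.07 | $48.75 | $393.91 | $4,529.91
2 | $4,529.91 | $48.75 | $366.29 | $4,212.37
3 | $4,212.37 | $48.75 | $340.89 | $3,920.23
4 | $3,920.23 | $48.75 | $317.52 | $3,651.46
5 | $3,651.46 | $48.75 | $296.02 | $3,404.19
6 | $3,404.19 | $48.75 | $283.00 | $3,169.94
7 | $3,169.94 | $48.75 | $283.00 | $2,935.69
8 | $2,935.69 | $48.75 | $283.00 | $2,701.44
9 | $2,701.44 | $48.75 | $283.00 | $2,467.19
10 | $2,467.19 | $48.75 | $283.00 | $2,232.94
Total interest: $48.75 + $48.75 + $48.75 + $48.75 + $48.75 + $48.75 + $48.75 + $48.75 + $48.75 + $48.75 = $487.50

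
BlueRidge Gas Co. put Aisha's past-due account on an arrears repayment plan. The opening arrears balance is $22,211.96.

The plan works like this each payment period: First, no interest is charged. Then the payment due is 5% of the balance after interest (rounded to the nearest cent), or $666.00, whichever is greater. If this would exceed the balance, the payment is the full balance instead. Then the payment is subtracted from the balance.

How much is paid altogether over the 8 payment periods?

# | Opening | Payment | End bal
1 | $22,211.96 | $1,110.60 | $21,101.36
2 | $21,101.36 | $1,055.07 | $20,046.29
3 | $20,046.29 | $1,002.31 | $19,043.98
4 | $19,043.98 | $952.20 | $18,091.78
5 | $18,091.78 | $904.59 | $17,187.19
6 | $17,187.19 | $859.36 | $16,327.83
7 | $16,327.83 | $816.39 | $15,511.44
8 | $15,511.44 | $775.57 | $14,735.87
Total paid: $7,476.09

$7,476.09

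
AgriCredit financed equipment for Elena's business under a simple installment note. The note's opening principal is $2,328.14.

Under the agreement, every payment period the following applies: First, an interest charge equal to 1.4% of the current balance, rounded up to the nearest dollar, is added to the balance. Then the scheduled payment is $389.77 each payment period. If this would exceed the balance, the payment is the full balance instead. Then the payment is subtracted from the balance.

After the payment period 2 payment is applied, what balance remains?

$1,609.60

Payment period 1: $2,328.14 +$33.00 interest = $2,361.14; pay $389.77 → $1,971.37
Payment period 2: $1,971.37 +$28.00 interest = $1,999.37; pay $389.77 → $1,609.60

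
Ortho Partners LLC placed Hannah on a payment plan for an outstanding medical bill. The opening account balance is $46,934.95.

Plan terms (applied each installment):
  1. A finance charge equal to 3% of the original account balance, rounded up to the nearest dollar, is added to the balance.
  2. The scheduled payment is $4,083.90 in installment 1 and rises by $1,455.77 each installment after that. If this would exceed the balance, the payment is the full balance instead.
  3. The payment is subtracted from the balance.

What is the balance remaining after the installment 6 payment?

Installment 1: opening $46,934.95; interest $1,409.00 → $48,343.95; payment $4,083.90; balance $44,260.05
Installment 2: opening $44,260.05; interest $1,409.00 → $45,669.05; payment $5,539.67; balance $40,129.38
Installment 3: opening $40,129.38; interest $1,409.00 → $41,538.38; payment $6,995.44; balance $34,542.94
Installment 4: opening $34,542.94; interest $1,409.00 → $35,951.94; payment $8,451.21; balance $27,500.73
Installment 5: opening $27,500.73; interest $1,409.00 → $28,909.73; payment $9,906.98; balance $19,002.75
Installment 6: opening $19,002.75; interest $1,409.00 → $20,411.75; payment $11,362.75; balance $9,049.00

$9,049.00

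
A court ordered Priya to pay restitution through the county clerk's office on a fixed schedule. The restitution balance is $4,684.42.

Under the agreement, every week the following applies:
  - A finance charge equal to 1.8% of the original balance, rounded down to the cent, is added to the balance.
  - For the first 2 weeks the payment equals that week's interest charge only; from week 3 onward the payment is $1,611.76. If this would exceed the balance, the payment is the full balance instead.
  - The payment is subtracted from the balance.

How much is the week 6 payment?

$186.38

Week 1: $4,684.42 +$84.31 interest = $4,768.73; pay $84.31 → $4,684.42
Week 2: $4,684.42 +$84.31 interest = $4,768.73; pay $84.31 → $4,684.42
Week 3: $4,684.42 +$84.31 interest = $4,768.73; pay $1,611.76 → $3,156.97
Week 4: $3,156.97 +$84.31 interest = $3,241.28; pay $1,611.76 → $1,629.52
Week 5: $1,629.52 +$84.31 interest = $1,713.83; pay $1,611.76 → $102.07
Week 6: $102.07 +$84.31 interest = $186.38; pay $186.38 → $0.00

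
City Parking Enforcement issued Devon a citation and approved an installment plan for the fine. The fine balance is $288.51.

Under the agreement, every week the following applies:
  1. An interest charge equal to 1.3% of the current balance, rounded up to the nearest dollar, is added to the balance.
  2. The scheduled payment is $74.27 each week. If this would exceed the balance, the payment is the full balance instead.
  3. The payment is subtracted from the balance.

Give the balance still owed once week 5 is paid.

$0.00

Week 1: opening $288.51; interest $4.00 → $292.51; payment $74.27; balance $218.24
Week 2: opening $218.24; interest $3.00 → $221.24; payment $74.27; balance $146.97
Week 3: opening $146.97; interest $2.00 → $148.97; payment $74.27; balance $74.70
Week 4: opening $74.70; interest $1.00 → $75.70; payment $74.27; balance $1.43
Week 5: opening $1.43; interest $1.00 → $2.43; payment $2.43; balance $0.00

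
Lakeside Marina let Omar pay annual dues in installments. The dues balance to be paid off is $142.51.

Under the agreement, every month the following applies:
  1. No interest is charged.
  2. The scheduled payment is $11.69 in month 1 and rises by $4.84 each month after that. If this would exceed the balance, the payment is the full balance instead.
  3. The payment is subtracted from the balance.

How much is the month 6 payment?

$35.66

# | Opening | Payment | End bal
1 | $142.51 | $11.69 | $130.82
2 | $130.82 | $16.53 | $114.29
3 | $114.29 | $21.37 | $92.92
4 | $92.92 | $26.21 | $66.71
5 | $66.71 | $31.05 | $35.66
6 | $35.66 | $35.66 | $0.00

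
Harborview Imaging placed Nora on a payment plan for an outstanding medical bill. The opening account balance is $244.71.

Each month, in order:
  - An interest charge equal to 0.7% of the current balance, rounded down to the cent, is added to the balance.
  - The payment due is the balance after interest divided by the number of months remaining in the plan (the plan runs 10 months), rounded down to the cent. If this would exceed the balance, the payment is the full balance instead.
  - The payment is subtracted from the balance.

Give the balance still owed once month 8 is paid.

$51.75

Month 1: opening $244.71; interest $1.71 → $246.42; payment $24.64; balance $221.78
Month 2: opening $221.78; interest $1.55 → $223.33; payment $24.81; balance $198.52
Month 3: opening $198.52; interest $1.38 → $199.90; payment $24.98; balance $174.92
Month 4: opening $174.92; interest $1.22 → $176.14; payment $25.16; balance $150.98
Month 5: opening $150.98; interest $1.05 → $152.03; payment $25.33; balance $126.70
Month 6: opening $126.70; interest $0.88 → $127.58; payment $25.51; balance $102.07
Month 7: opening $102.07; interest $0.71 → $102.78; payment $25.69; balance $77.09
Month 8: opening $77.09; interest $0.53 → $77.62; payment $25.87; balance $51.75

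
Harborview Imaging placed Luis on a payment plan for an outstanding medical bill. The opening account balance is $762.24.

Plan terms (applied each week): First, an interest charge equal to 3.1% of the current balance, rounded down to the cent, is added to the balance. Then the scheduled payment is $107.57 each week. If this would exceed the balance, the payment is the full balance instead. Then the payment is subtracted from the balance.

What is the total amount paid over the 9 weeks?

Week 1: opening $762.24; interest $23.62 → $785.86; payment $107.57; balance $678.29
Week 2: opening $678.29; interest $21.02 → $699.31; payment $107.57; balance $591.74
Week 3: opening $591.74; interest $18.34 → $610.08; payment $107.57; balance $502.51
Week 4: opening $502.51; interest $15.57 → $518.08; payment $107.57; balance $410.51
Week 5: opening $410.51; interest $12.72 → $423.23; payment $107.57; balance $315.66
Week 6: opening $315.66; interest $9.78 → $325.44; payment $107.57; balance $217.87
Week 7: opening $217.87; interest $6.75 → $224.62; payment $107.57; balance $117.05
Week 8: opening $117.05; interest $3.62 → $120.67; payment $107.57; balance $13.10
Week 9: opening $13.10; interest $0.40 → $13.50; payment $13.50; balance $0.00
Total paid: $874.06

$874.06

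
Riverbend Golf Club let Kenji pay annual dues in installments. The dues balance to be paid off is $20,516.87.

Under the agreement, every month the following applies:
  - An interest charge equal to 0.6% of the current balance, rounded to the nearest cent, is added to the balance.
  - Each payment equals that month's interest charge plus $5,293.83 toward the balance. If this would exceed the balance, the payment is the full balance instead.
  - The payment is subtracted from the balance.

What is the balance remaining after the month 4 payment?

$0.00

Month 1: opening $20,516.87; interest $123.10 → $20,639.97; payment $5,416.93; balance $15,223.04
Month 2: opening $15,223.04; interest $91.34 → $15,314.38; payment $5,385.17; balance $9,929.21
Month 3: opening $9,929.21; interest $59.58 → $9,988.79; payment $5,353.41; balance $4,635.38
Month 4: opening $4,635.38; interest $27.81 → $4,663.19; payment $4,663.19; balance $0.00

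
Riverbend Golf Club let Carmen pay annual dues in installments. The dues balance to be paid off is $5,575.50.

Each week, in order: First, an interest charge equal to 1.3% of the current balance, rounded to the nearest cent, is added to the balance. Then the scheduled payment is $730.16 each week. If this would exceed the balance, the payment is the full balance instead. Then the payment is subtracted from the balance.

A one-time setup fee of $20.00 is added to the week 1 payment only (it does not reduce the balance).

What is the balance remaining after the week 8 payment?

Week 1: $5,575.50 +$72.48 interest = $5,647.98; pay $730.16 (+ $20.00 fee) → $4,917.82
Week 2: $4,917.82 +$63.93 interest = $4,981.75; pay $730.16 → $4,251.59
Week 3: $4,251.59 +$55.27 interest = $4,306.86; pay $730.16 → $3,576.70
Week 4: $3,576.70 +$46.50 interest = $3,623.20; pay $730.16 → $2,893.04
Week 5: $2,893.04 +$37.61 interest = $2,930.65; pay $730.16 → $2,200.49
Week 6: $2,200.49 +$28.61 interest = $2,229.10; pay $730.16 → $1,498.94
Week 7: $1,498.94 +$19.49 interest = $1,518.43; pay $730.16 → $788.27
Week 8: $788.27 +$10.25 interest = $798.52; pay $730.16 → $68.36

$68.36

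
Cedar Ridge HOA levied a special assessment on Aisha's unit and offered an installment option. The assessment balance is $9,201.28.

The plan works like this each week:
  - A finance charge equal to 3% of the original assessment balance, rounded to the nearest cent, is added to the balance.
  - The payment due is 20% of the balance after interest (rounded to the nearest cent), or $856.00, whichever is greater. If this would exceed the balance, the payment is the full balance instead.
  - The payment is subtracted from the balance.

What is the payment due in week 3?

$1,312.47

Week 1: opening $9,201.28; interest $276.04 → $9,477.32; payment $1,895.46; balance $7,581.86
Week 2: opening $7,581.86; interest $276.04 → $7,857.90; payment $1,571.58; balance $6,286.32
Week 3: opening $6,286.32; interest $276.04 → $6,562.36; payment $1,312.47; balance $5,249.89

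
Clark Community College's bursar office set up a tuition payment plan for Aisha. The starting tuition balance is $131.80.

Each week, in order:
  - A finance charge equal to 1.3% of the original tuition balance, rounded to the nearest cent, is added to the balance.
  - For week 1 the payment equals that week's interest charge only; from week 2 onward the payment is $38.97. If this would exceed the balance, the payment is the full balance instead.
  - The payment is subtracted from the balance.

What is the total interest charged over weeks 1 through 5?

Week 1: opening $131.80; interest $1.71 → $133.51; payment $1.71; balance $131.80
Week 2: opening $131.80; interest $1.71 → $133.51; payment $38.97; balance $94.54
Week 3: opening $94.54; interest $1.71 → $96.25; payment $38.97; balance $57.28
Week 4: opening $57.28; interest $1.71 → $58.99; payment $38.97; balance $20.02
Week 5: opening $20.02; interest $1.71 → $21.73; payment $21.73; balance $0.00
Total interest: $1.71 + $1.71 + $1.71 + $1.71 + $1.71 = $8.55

$8.55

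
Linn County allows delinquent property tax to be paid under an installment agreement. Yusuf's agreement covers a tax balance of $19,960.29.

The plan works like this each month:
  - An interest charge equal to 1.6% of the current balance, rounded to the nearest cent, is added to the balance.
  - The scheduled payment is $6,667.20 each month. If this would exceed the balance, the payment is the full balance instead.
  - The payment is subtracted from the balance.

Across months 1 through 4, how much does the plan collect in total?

$20,621.83

# | Opening | Interest | Payment | End bal
1 | $19,960.29 | $319.36 | $6,667.20 | $13,612.45
2 | $13,612.45 | $217.80 | $6,667.20 | $7,163.05
3 | $7,163.05 | $114.61 | $6,667.20 | $610.46
4 | $610.46 | $9.77 | $620.23 | $0.00
Total paid: $20,621.83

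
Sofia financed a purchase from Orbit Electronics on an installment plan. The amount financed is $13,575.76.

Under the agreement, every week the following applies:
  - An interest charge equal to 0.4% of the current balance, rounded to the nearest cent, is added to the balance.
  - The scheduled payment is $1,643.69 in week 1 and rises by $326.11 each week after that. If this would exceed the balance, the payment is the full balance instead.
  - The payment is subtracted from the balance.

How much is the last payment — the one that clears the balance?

Week 1: opening $13,575.76; interest $54.30 → $13,630.06; payment $1,643.69; balance $11,986.37
Week 2: opening $11,986.37; interest $47.95 → $12,034.32; payment $1,969.80; balance $10,064.52
Week 3: opening $10,064.52; interest $40.26 → $10,104.78; payment $2,295.91; balance $7,808.87
Week 4: opening $7,808.87; interest $31.24 → $7,840.11; payment $2,622.02; balance $5,218.09
Week 5: opening $5,218.09; interest $20.87 → $5,238.96; payment $2,948.13; balance $2,290.83
Week 6: opening $2,290.83; interest $9.16 → $2,299.99; payment $2,299.99; balance $0.00

$2,299.99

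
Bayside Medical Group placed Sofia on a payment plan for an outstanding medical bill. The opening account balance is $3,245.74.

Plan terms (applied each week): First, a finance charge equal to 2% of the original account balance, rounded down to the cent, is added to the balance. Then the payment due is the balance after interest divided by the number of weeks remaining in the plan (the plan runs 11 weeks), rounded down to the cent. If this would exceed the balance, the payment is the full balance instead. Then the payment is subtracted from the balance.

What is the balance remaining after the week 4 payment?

$2,259.51

Week 1: opening $3,245.74; interest $64.91 → $3,310.65; payment $300.96; balance $3,009.69
Week 2: opening $3,009.69; interest $64.91 → $3,074.60; payment $307.46; balance $2,767.14
Week 3: opening $2,767.14; interest $64.91 → $2,832.05; payment $314.67; balance $2,517.38
Week 4: opening $2,517.38; interest $64.91 → $2,582.29; payment $322.78; balance $2,259.51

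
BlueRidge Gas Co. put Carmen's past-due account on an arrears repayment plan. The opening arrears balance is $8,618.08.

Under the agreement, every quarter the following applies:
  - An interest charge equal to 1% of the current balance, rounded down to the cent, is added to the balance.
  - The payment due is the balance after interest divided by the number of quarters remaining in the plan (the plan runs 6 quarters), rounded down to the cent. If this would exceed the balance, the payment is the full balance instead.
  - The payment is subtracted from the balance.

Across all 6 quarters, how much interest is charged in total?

$306.68

Quarter 1: $8,618.08 +$86.18 interest = $8,704.26; pay $1,450.71 → $7,253.55
Quarter 2: $7,253.55 +$72.53 interest = $7,326.08; pay $1,465.21 → $5,860.87
Quarter 3: $5,860.87 +$58.60 interest = $5,919.47; pay $1,479.86 → $4,439.61
Quarter 4: $4,439.61 +$44.39 interest = $4,484.00; pay $1,494.66 → $2,989.34
Quarter 5: $2,989.34 +$29.89 interest = $3,019.23; pay $1,509.61 → $1,509.62
Quarter 6: $1,509.62 +$15.09 interest = $1,524.71; pay $1,524.71 → $0.00
Total interest: $86.18 + $72.53 + $58.60 + $44.39 + $29.89 + $15.09 = $306.68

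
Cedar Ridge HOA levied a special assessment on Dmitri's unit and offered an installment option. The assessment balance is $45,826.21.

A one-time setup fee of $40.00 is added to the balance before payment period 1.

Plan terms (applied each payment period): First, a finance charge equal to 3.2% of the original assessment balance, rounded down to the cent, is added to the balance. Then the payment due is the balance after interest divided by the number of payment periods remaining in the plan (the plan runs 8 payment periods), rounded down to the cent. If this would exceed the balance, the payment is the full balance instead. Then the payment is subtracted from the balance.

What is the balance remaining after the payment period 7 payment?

Payment period 1: $45,866.21 +$1,466.43 interest = $47,332.64; pay $5,916.58 → $41,416.06
Payment period 2: $41,416.06 +$1,466.43 interest = $42,882.49; pay $6,126.07 → $36,756.42
Payment period 3: $36,756.42 +$1,466.43 interest = $38,222.85; pay $6,370.47 → $31,852.38
Payment period 4: $31,852.38 +$1,466.43 interest = $33,318.81; pay $6,663.76 → $26,655.05
Payment period 5: $26,655.05 +$1,466.43 interest = $28,121.48; pay $7,030.37 → $21,091.11
Payment period 6: $21,091.11 +$1,466.43 interest = $22,557.54; pay $7,519.18 → $15,038.36
Payment period 7: $15,038.36 +$1,466.43 interest = $16,504.79; pay $8,252.39 → $8,252.40

$8,252.40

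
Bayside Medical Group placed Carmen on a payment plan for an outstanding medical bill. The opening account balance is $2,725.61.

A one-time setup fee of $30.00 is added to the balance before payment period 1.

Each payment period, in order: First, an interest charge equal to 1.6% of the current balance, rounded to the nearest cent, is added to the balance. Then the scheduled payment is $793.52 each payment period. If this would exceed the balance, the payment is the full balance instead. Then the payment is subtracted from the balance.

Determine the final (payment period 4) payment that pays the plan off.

$478.70

Payment period 1: $2,755.61 +$44.09 interest = $2,799.70; pay $793.52 → $2,006.18
Payment period 2: $2,006.18 +$32.10 interest = $2,038.28; pay $793.52 → $1,244.76
Payment period 3: $1,244.76 +$19.92 interest = $1,264.68; pay $793.52 → $471.16
Payment period 4: $471.16 +$7.54 interest = $478.70; pay $478.70 → $0.00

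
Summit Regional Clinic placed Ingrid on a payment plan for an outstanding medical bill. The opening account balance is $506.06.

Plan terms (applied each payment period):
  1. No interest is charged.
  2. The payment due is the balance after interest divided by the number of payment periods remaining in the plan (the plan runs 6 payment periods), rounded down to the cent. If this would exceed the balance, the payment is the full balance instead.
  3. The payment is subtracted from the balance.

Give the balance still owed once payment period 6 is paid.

Payment period 1: opening $506.06; payment $84.34; balance $421.72
Payment period 2: opening $421.72; payment $84.34; balance $337.38
Payment period 3: opening $337.38; payment $84.34; balance $253.04
Payment period 4: opening $253.04; payment $84.34; balance $168.70
Payment period 5: opening $168.70; payment $84.35; balance $84.35
Payment period 6: opening $84.35; payment $84.35; balance $0.00

$0.00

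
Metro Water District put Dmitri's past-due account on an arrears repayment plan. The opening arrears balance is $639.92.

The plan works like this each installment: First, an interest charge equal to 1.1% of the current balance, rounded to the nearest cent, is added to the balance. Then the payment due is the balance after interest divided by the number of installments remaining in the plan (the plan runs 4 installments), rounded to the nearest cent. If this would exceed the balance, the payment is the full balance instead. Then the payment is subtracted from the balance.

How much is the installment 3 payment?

# | Opening | Interest | Payment | End bal
1 | $639.92 | $7.04 | $161.74 | $485.22
2 | $485.22 | $5.34 | $163.52 | $327.04
3 | $327.04 | $3.60 | $165.32 | $165.32

$165.32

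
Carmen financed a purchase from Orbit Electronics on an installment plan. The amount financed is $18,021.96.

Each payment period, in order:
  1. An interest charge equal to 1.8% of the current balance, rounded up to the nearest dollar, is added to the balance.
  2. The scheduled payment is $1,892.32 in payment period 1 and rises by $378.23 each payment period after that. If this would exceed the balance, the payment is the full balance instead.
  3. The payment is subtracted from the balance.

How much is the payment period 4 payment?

$3,027.01

Payment period 1: opening $18,021.96; interest $325.00 → $18,346.96; payment $1,892.32; balance $16,454.64
Payment period 2: opening $16,454.64; interest $297.00 → $16,751.64; payment $2,270.55; balance $14,481.09
Payment period 3: opening $14,481.09; interest $261.00 → $14,742.09; payment $2,648.78; balance $12,093.31
Payment period 4: opening $12,093.31; interest $218.00 → $12,311.31; payment $3,027.01; balance $9,284.30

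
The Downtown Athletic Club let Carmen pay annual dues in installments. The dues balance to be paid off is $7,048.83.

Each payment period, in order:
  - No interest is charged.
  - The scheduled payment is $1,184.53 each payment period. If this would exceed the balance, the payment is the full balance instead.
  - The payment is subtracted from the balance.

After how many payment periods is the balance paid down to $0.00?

Payment period 1: opening $7,048.83; payment $1,184.53; balance $5,864.30
Payment period 2: opening $5,864.30; payment $1,184.53; balance $4,679.77
Payment period 3: opening $4,679.77; payment $1,184.53; balance $3,495.24
Payment period 4: opening $3,495.24; payment $1,184.53; balance $2,310.71
Payment period 5: opening $2,310.71; payment $1,184.53; balance $1,126.18
Payment period 6: opening $1,126.18; payment $1,126.18; balance $0.00
Balance reaches $0.00 in payment period 6.

6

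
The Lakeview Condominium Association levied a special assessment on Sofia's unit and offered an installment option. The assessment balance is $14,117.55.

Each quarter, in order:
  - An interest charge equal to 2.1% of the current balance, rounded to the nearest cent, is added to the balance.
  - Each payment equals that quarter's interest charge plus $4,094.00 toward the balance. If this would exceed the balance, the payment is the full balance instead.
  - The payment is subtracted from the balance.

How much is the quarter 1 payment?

$4,390.47

Quarter 1: opening $14,117.55; interest $296.47 → $14,414.02; payment $4,390.47; balance $10,023.55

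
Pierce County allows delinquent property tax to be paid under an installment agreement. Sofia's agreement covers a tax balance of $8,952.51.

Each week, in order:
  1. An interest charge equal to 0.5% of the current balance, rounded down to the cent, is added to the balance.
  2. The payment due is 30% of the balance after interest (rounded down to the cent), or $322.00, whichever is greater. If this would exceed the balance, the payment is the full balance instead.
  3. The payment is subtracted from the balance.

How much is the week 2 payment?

Week 1: opening $8,952.51; interest $44.76 → $8,997.27; payment $2,699.18; balance $6,298.09
Week 2: opening $6,298.09; interest $31.49 → $6,329.58; payment $1,898.87; balance $4,430.71

$1,898.87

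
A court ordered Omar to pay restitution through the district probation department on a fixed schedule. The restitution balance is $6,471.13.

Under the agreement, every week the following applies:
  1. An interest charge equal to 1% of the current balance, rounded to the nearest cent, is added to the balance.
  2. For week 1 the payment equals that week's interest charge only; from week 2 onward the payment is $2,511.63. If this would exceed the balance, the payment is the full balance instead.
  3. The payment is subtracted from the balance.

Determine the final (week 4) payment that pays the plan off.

Week 1: opening $6,471.13; interest $64.71 → $6,535.84; payment $64.71; balance $6,471.13
Week 2: opening $6,471.13; interest $64.71 → $6,535.84; payment $2,511.63; balance $4,024.21
Week 3: opening $4,024.21; interest $40.24 → $4,064.45; payment $2,511.63; balance $1,552.82
Week 4: opening $1,552.82; interest $15.53 → $1,568.35; payment $1,568.35; balance $0.00

$1,568.35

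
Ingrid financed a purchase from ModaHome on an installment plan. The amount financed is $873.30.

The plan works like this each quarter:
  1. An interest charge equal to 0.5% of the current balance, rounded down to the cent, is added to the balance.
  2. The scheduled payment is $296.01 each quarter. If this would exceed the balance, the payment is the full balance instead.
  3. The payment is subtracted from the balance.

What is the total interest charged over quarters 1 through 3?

$8.70

Quarter 1: opening $873.30; interest $4.36 → $877.66; payment $296.01; balance $581.65
Quarter 2: opening $581.65; interest $2.90 → $584.55; payment $296.01; balance $288.54
Quarter 3: opening $288.54; interest $1.44 → $289.98; payment $289.98; balance $0.00
Total interest: $4.36 + $2.90 + $1.44 = $8.70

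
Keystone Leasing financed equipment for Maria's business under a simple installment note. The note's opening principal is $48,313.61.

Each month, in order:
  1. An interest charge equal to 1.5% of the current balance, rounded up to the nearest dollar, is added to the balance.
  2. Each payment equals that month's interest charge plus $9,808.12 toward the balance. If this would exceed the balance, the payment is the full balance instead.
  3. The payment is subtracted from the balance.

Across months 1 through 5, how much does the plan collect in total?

Month 1: opening $48,313.61; interest $725.00 → $49,038.61; payment $10,533.12; balance $38,505.49
Month 2: opening $38,505.49; interest $578.00 → $39,083.49; payment $10,386.12; balance $28,697.37
Month 3: opening $28,697.37; interest $431.00 → $29,128.37; payment $10,239.12; balance $18,889.25
Month 4: opening $18,889.25; interest $284.00 → $19,173.25; payment $10,092.12; balance $9,081.13
Month 5: opening $9,081.13; interest $137.00 → $9,218.13; payment $9,218.13; balance $0.00
Total paid: $50,468.61

$50,468.61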